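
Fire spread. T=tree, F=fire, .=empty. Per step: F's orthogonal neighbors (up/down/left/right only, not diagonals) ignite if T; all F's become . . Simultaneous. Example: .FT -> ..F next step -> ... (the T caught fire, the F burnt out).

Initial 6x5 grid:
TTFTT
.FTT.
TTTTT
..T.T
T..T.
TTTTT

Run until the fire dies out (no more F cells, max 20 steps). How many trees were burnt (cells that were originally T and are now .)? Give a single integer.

Step 1: +4 fires, +2 burnt (F count now 4)
Step 2: +5 fires, +4 burnt (F count now 5)
Step 3: +2 fires, +5 burnt (F count now 2)
Step 4: +1 fires, +2 burnt (F count now 1)
Step 5: +1 fires, +1 burnt (F count now 1)
Step 6: +0 fires, +1 burnt (F count now 0)
Fire out after step 6
Initially T: 20, now '.': 23
Total burnt (originally-T cells now '.'): 13

Answer: 13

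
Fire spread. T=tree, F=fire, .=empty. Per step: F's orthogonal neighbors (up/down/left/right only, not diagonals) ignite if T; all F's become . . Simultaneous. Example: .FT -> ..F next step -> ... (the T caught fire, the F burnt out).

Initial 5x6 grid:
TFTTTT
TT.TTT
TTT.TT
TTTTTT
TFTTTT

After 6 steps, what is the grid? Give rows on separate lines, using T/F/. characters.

Step 1: 6 trees catch fire, 2 burn out
  F.FTTT
  TF.TTT
  TTT.TT
  TFTTTT
  F.FTTT
Step 2: 6 trees catch fire, 6 burn out
  ...FTT
  F..TTT
  TFT.TT
  F.FTTT
  ...FTT
Step 3: 6 trees catch fire, 6 burn out
  ....FT
  ...FTT
  F.F.TT
  ...FTT
  ....FT
Step 4: 4 trees catch fire, 6 burn out
  .....F
  ....FT
  ....TT
  ....FT
  .....F
Step 5: 3 trees catch fire, 4 burn out
  ......
  .....F
  ....FT
  .....F
  ......
Step 6: 1 trees catch fire, 3 burn out
  ......
  ......
  .....F
  ......
  ......

......
......
.....F
......
......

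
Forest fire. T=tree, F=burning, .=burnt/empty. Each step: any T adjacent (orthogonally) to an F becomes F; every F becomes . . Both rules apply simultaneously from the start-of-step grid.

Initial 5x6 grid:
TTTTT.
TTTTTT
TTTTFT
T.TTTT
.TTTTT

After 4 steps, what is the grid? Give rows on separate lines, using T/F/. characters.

Step 1: 4 trees catch fire, 1 burn out
  TTTTT.
  TTTTFT
  TTTF.F
  T.TTFT
  .TTTTT
Step 2: 7 trees catch fire, 4 burn out
  TTTTF.
  TTTF.F
  TTF...
  T.TF.F
  .TTTFT
Step 3: 6 trees catch fire, 7 burn out
  TTTF..
  TTF...
  TF....
  T.F...
  .TTF.F
Step 4: 4 trees catch fire, 6 burn out
  TTF...
  TF....
  F.....
  T.....
  .TF...

TTF...
TF....
F.....
T.....
.TF...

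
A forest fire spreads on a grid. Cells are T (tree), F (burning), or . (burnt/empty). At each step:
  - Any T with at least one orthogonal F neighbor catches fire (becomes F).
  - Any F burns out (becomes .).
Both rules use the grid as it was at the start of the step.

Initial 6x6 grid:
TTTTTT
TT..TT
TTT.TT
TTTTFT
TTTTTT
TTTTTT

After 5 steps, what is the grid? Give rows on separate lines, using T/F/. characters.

Step 1: 4 trees catch fire, 1 burn out
  TTTTTT
  TT..TT
  TTT.FT
  TTTF.F
  TTTTFT
  TTTTTT
Step 2: 6 trees catch fire, 4 burn out
  TTTTTT
  TT..FT
  TTT..F
  TTF...
  TTTF.F
  TTTTFT
Step 3: 7 trees catch fire, 6 burn out
  TTTTFT
  TT...F
  TTF...
  TF....
  TTF...
  TTTF.F
Step 4: 6 trees catch fire, 7 burn out
  TTTF.F
  TT....
  TF....
  F.....
  TF....
  TTF...
Step 5: 5 trees catch fire, 6 burn out
  TTF...
  TF....
  F.....
  ......
  F.....
  TF....

TTF...
TF....
F.....
......
F.....
TF....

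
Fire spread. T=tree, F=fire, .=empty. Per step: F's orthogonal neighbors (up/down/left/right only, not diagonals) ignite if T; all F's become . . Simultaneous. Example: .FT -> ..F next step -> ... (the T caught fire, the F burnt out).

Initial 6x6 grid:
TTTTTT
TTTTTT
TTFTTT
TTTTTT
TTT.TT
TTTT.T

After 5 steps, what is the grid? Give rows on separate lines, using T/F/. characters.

Step 1: 4 trees catch fire, 1 burn out
  TTTTTT
  TTFTTT
  TF.FTT
  TTFTTT
  TTT.TT
  TTTT.T
Step 2: 8 trees catch fire, 4 burn out
  TTFTTT
  TF.FTT
  F...FT
  TF.FTT
  TTF.TT
  TTTT.T
Step 3: 9 trees catch fire, 8 burn out
  TF.FTT
  F...FT
  .....F
  F...FT
  TF..TT
  TTFT.T
Step 4: 8 trees catch fire, 9 burn out
  F...FT
  .....F
  ......
  .....F
  F...FT
  TF.F.T
Step 5: 3 trees catch fire, 8 burn out
  .....F
  ......
  ......
  ......
  .....F
  F....T

.....F
......
......
......
.....F
F....T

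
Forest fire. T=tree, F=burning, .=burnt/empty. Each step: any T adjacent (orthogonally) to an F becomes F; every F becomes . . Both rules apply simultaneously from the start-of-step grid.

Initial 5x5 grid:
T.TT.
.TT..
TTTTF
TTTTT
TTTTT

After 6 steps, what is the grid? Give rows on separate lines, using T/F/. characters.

Step 1: 2 trees catch fire, 1 burn out
  T.TT.
  .TT..
  TTTF.
  TTTTF
  TTTTT
Step 2: 3 trees catch fire, 2 burn out
  T.TT.
  .TT..
  TTF..
  TTTF.
  TTTTF
Step 3: 4 trees catch fire, 3 burn out
  T.TT.
  .TF..
  TF...
  TTF..
  TTTF.
Step 4: 5 trees catch fire, 4 burn out
  T.FT.
  .F...
  F....
  TF...
  TTF..
Step 5: 3 trees catch fire, 5 burn out
  T..F.
  .....
  .....
  F....
  TF...
Step 6: 1 trees catch fire, 3 burn out
  T....
  .....
  .....
  .....
  F....

T....
.....
.....
.....
F....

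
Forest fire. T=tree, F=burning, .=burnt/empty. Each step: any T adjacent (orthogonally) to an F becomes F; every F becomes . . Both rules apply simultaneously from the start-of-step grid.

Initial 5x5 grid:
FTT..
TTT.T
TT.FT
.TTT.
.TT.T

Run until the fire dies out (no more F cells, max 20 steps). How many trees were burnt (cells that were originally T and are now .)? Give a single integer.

Step 1: +4 fires, +2 burnt (F count now 4)
Step 2: +5 fires, +4 burnt (F count now 5)
Step 3: +4 fires, +5 burnt (F count now 4)
Step 4: +1 fires, +4 burnt (F count now 1)
Step 5: +0 fires, +1 burnt (F count now 0)
Fire out after step 5
Initially T: 15, now '.': 24
Total burnt (originally-T cells now '.'): 14

Answer: 14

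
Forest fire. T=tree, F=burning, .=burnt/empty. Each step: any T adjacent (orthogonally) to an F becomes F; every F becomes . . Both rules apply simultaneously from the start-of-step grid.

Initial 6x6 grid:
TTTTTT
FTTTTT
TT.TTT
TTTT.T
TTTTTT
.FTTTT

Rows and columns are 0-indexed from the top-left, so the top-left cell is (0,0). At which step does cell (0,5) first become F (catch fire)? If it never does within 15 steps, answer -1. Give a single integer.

Step 1: cell (0,5)='T' (+5 fires, +2 burnt)
Step 2: cell (0,5)='T' (+8 fires, +5 burnt)
Step 3: cell (0,5)='T' (+5 fires, +8 burnt)
Step 4: cell (0,5)='T' (+6 fires, +5 burnt)
Step 5: cell (0,5)='T' (+4 fires, +6 burnt)
Step 6: cell (0,5)='F' (+3 fires, +4 burnt)
  -> target ignites at step 6
Step 7: cell (0,5)='.' (+0 fires, +3 burnt)
  fire out at step 7

6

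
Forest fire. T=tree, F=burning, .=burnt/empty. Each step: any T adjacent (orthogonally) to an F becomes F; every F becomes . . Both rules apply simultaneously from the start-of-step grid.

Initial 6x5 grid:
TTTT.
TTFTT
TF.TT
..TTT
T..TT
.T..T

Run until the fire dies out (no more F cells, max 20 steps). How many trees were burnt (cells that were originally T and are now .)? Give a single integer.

Answer: 17

Derivation:
Step 1: +4 fires, +2 burnt (F count now 4)
Step 2: +5 fires, +4 burnt (F count now 5)
Step 3: +3 fires, +5 burnt (F count now 3)
Step 4: +3 fires, +3 burnt (F count now 3)
Step 5: +1 fires, +3 burnt (F count now 1)
Step 6: +1 fires, +1 burnt (F count now 1)
Step 7: +0 fires, +1 burnt (F count now 0)
Fire out after step 7
Initially T: 19, now '.': 28
Total burnt (originally-T cells now '.'): 17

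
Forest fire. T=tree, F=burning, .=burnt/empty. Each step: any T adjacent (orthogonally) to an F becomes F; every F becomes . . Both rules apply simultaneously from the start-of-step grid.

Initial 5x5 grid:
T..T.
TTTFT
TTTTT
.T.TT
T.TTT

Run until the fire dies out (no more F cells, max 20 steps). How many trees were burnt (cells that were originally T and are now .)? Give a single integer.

Step 1: +4 fires, +1 burnt (F count now 4)
Step 2: +4 fires, +4 burnt (F count now 4)
Step 3: +4 fires, +4 burnt (F count now 4)
Step 4: +5 fires, +4 burnt (F count now 5)
Step 5: +0 fires, +5 burnt (F count now 0)
Fire out after step 5
Initially T: 18, now '.': 24
Total burnt (originally-T cells now '.'): 17

Answer: 17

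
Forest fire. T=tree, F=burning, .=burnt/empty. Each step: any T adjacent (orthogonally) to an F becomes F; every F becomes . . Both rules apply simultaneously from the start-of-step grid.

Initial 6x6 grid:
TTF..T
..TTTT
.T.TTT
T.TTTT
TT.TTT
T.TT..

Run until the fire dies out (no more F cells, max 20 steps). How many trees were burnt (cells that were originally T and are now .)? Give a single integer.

Answer: 19

Derivation:
Step 1: +2 fires, +1 burnt (F count now 2)
Step 2: +2 fires, +2 burnt (F count now 2)
Step 3: +2 fires, +2 burnt (F count now 2)
Step 4: +3 fires, +2 burnt (F count now 3)
Step 5: +5 fires, +3 burnt (F count now 5)
Step 6: +3 fires, +5 burnt (F count now 3)
Step 7: +2 fires, +3 burnt (F count now 2)
Step 8: +0 fires, +2 burnt (F count now 0)
Fire out after step 8
Initially T: 24, now '.': 31
Total burnt (originally-T cells now '.'): 19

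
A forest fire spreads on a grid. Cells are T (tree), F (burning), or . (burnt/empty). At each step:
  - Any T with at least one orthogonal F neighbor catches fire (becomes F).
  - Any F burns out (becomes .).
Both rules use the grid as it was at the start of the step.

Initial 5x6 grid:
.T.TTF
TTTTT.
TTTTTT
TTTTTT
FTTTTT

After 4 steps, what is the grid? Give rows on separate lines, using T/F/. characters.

Step 1: 3 trees catch fire, 2 burn out
  .T.TF.
  TTTTT.
  TTTTTT
  FTTTTT
  .FTTTT
Step 2: 5 trees catch fire, 3 burn out
  .T.F..
  TTTTF.
  FTTTTT
  .FTTTT
  ..FTTT
Step 3: 6 trees catch fire, 5 burn out
  .T....
  FTTF..
  .FTTFT
  ..FTTT
  ...FTT
Step 4: 8 trees catch fire, 6 burn out
  .T....
  .FF...
  ..FF.F
  ...FFT
  ....FT

.T....
.FF...
..FF.F
...FFT
....FT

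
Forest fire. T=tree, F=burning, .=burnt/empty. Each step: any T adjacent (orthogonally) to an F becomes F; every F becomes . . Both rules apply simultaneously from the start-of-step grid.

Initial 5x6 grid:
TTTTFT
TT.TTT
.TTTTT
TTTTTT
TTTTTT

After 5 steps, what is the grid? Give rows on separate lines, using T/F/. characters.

Step 1: 3 trees catch fire, 1 burn out
  TTTF.F
  TT.TFT
  .TTTTT
  TTTTTT
  TTTTTT
Step 2: 4 trees catch fire, 3 burn out
  TTF...
  TT.F.F
  .TTTFT
  TTTTTT
  TTTTTT
Step 3: 4 trees catch fire, 4 burn out
  TF....
  TT....
  .TTF.F
  TTTTFT
  TTTTTT
Step 4: 6 trees catch fire, 4 burn out
  F.....
  TF....
  .TF...
  TTTF.F
  TTTTFT
Step 5: 5 trees catch fire, 6 burn out
  ......
  F.....
  .F....
  TTF...
  TTTF.F

......
F.....
.F....
TTF...
TTTF.F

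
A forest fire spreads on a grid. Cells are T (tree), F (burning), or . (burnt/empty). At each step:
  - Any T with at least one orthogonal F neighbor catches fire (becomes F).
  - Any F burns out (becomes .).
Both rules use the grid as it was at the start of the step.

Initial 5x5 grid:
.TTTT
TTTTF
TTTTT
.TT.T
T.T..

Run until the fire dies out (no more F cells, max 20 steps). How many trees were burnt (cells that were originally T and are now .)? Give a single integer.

Answer: 17

Derivation:
Step 1: +3 fires, +1 burnt (F count now 3)
Step 2: +4 fires, +3 burnt (F count now 4)
Step 3: +3 fires, +4 burnt (F count now 3)
Step 4: +4 fires, +3 burnt (F count now 4)
Step 5: +3 fires, +4 burnt (F count now 3)
Step 6: +0 fires, +3 burnt (F count now 0)
Fire out after step 6
Initially T: 18, now '.': 24
Total burnt (originally-T cells now '.'): 17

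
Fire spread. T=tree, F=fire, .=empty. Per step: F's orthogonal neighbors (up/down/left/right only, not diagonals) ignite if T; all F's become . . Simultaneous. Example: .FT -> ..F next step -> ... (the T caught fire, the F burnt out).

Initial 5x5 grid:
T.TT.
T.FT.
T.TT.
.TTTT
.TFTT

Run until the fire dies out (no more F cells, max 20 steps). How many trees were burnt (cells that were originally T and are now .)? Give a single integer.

Step 1: +6 fires, +2 burnt (F count now 6)
Step 2: +5 fires, +6 burnt (F count now 5)
Step 3: +1 fires, +5 burnt (F count now 1)
Step 4: +0 fires, +1 burnt (F count now 0)
Fire out after step 4
Initially T: 15, now '.': 22
Total burnt (originally-T cells now '.'): 12

Answer: 12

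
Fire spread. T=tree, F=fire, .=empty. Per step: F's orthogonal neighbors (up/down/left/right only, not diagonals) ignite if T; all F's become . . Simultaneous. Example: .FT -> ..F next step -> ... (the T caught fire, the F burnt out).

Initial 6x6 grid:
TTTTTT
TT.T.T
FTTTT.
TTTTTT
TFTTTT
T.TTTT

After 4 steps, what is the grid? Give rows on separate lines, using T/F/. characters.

Step 1: 6 trees catch fire, 2 burn out
  TTTTTT
  FT.T.T
  .FTTT.
  FFTTTT
  F.FTTT
  T.TTTT
Step 2: 7 trees catch fire, 6 burn out
  FTTTTT
  .F.T.T
  ..FTT.
  ..FTTT
  ...FTT
  F.FTTT
Step 3: 5 trees catch fire, 7 burn out
  .FTTTT
  ...T.T
  ...FT.
  ...FTT
  ....FT
  ...FTT
Step 4: 6 trees catch fire, 5 burn out
  ..FTTT
  ...F.T
  ....F.
  ....FT
  .....F
  ....FT

..FTTT
...F.T
....F.
....FT
.....F
....FT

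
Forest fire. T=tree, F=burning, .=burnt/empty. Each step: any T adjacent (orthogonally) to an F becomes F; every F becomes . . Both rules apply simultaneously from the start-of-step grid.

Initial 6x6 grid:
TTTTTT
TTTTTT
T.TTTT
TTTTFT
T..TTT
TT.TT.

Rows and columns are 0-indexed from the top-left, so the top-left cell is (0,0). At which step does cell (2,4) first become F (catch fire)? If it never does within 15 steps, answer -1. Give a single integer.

Step 1: cell (2,4)='F' (+4 fires, +1 burnt)
  -> target ignites at step 1
Step 2: cell (2,4)='.' (+7 fires, +4 burnt)
Step 3: cell (2,4)='.' (+6 fires, +7 burnt)
Step 4: cell (2,4)='.' (+4 fires, +6 burnt)
Step 5: cell (2,4)='.' (+4 fires, +4 burnt)
Step 6: cell (2,4)='.' (+3 fires, +4 burnt)
Step 7: cell (2,4)='.' (+2 fires, +3 burnt)
Step 8: cell (2,4)='.' (+0 fires, +2 burnt)
  fire out at step 8

1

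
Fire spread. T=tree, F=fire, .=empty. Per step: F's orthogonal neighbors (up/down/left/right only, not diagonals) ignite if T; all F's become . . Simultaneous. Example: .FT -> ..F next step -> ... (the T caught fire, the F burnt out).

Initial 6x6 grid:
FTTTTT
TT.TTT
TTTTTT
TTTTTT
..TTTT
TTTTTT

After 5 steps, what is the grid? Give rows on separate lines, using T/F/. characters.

Step 1: 2 trees catch fire, 1 burn out
  .FTTTT
  FT.TTT
  TTTTTT
  TTTTTT
  ..TTTT
  TTTTTT
Step 2: 3 trees catch fire, 2 burn out
  ..FTTT
  .F.TTT
  FTTTTT
  TTTTTT
  ..TTTT
  TTTTTT
Step 3: 3 trees catch fire, 3 burn out
  ...FTT
  ...TTT
  .FTTTT
  FTTTTT
  ..TTTT
  TTTTTT
Step 4: 4 trees catch fire, 3 burn out
  ....FT
  ...FTT
  ..FTTT
  .FTTTT
  ..TTTT
  TTTTTT
Step 5: 4 trees catch fire, 4 burn out
  .....F
  ....FT
  ...FTT
  ..FTTT
  ..TTTT
  TTTTTT

.....F
....FT
...FTT
..FTTT
..TTTT
TTTTTT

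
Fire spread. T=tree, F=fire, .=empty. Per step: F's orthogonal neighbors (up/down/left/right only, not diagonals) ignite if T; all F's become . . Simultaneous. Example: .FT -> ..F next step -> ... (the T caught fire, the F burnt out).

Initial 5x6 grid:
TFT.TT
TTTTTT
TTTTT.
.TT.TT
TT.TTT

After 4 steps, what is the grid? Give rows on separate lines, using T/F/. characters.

Step 1: 3 trees catch fire, 1 burn out
  F.F.TT
  TFTTTT
  TTTTT.
  .TT.TT
  TT.TTT
Step 2: 3 trees catch fire, 3 burn out
  ....TT
  F.FTTT
  TFTTT.
  .TT.TT
  TT.TTT
Step 3: 4 trees catch fire, 3 burn out
  ....TT
  ...FTT
  F.FTT.
  .FT.TT
  TT.TTT
Step 4: 4 trees catch fire, 4 burn out
  ....TT
  ....FT
  ...FT.
  ..F.TT
  TF.TTT

....TT
....FT
...FT.
..F.TT
TF.TTT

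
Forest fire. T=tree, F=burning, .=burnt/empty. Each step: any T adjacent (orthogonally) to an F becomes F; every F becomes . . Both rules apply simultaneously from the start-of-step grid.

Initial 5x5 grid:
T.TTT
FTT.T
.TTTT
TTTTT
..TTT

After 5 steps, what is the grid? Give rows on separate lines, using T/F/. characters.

Step 1: 2 trees catch fire, 1 burn out
  F.TTT
  .FT.T
  .TTTT
  TTTTT
  ..TTT
Step 2: 2 trees catch fire, 2 burn out
  ..TTT
  ..F.T
  .FTTT
  TTTTT
  ..TTT
Step 3: 3 trees catch fire, 2 burn out
  ..FTT
  ....T
  ..FTT
  TFTTT
  ..TTT
Step 4: 4 trees catch fire, 3 burn out
  ...FT
  ....T
  ...FT
  F.FTT
  ..TTT
Step 5: 4 trees catch fire, 4 burn out
  ....F
  ....T
  ....F
  ...FT
  ..FTT

....F
....T
....F
...FT
..FTT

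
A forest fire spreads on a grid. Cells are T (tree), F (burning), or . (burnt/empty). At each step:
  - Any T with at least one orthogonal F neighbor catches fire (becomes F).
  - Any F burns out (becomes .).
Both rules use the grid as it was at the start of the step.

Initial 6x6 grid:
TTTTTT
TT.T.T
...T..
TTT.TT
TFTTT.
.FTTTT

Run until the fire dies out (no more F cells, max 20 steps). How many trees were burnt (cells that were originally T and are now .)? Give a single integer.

Answer: 13

Derivation:
Step 1: +4 fires, +2 burnt (F count now 4)
Step 2: +4 fires, +4 burnt (F count now 4)
Step 3: +2 fires, +4 burnt (F count now 2)
Step 4: +2 fires, +2 burnt (F count now 2)
Step 5: +1 fires, +2 burnt (F count now 1)
Step 6: +0 fires, +1 burnt (F count now 0)
Fire out after step 6
Initially T: 24, now '.': 25
Total burnt (originally-T cells now '.'): 13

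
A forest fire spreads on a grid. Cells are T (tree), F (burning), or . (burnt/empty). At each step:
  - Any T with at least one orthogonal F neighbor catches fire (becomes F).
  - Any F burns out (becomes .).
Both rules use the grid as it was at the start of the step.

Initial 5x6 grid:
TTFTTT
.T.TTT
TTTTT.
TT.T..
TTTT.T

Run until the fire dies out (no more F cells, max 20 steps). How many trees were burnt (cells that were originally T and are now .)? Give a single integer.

Step 1: +2 fires, +1 burnt (F count now 2)
Step 2: +4 fires, +2 burnt (F count now 4)
Step 3: +4 fires, +4 burnt (F count now 4)
Step 4: +6 fires, +4 burnt (F count now 6)
Step 5: +3 fires, +6 burnt (F count now 3)
Step 6: +2 fires, +3 burnt (F count now 2)
Step 7: +0 fires, +2 burnt (F count now 0)
Fire out after step 7
Initially T: 22, now '.': 29
Total burnt (originally-T cells now '.'): 21

Answer: 21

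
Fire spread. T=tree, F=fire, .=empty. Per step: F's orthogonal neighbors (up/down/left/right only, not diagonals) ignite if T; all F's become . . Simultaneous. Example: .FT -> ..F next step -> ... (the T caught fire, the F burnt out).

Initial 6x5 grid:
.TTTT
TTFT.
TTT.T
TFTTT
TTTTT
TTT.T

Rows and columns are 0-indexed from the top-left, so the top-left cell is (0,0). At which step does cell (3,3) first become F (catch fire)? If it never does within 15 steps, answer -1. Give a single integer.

Step 1: cell (3,3)='T' (+8 fires, +2 burnt)
Step 2: cell (3,3)='F' (+8 fires, +8 burnt)
  -> target ignites at step 2
Step 3: cell (3,3)='.' (+5 fires, +8 burnt)
Step 4: cell (3,3)='.' (+2 fires, +5 burnt)
Step 5: cell (3,3)='.' (+1 fires, +2 burnt)
Step 6: cell (3,3)='.' (+0 fires, +1 burnt)
  fire out at step 6

2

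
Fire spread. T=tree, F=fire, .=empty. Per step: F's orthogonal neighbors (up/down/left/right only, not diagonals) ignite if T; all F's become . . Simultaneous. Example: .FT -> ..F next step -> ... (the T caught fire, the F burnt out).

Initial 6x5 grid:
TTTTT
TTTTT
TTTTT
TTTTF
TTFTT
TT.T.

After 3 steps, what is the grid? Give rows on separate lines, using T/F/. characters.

Step 1: 6 trees catch fire, 2 burn out
  TTTTT
  TTTTT
  TTTTF
  TTFF.
  TF.FF
  TT.T.
Step 2: 7 trees catch fire, 6 burn out
  TTTTT
  TTTTF
  TTFF.
  TF...
  F....
  TF.F.
Step 3: 6 trees catch fire, 7 burn out
  TTTTF
  TTFF.
  TF...
  F....
  .....
  F....

TTTTF
TTFF.
TF...
F....
.....
F....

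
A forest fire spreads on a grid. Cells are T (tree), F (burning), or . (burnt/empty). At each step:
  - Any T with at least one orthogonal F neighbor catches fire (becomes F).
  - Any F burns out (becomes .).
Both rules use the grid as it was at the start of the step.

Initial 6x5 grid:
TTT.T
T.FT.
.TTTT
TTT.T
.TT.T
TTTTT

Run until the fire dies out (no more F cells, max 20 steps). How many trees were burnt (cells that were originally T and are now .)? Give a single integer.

Step 1: +3 fires, +1 burnt (F count now 3)
Step 2: +4 fires, +3 burnt (F count now 4)
Step 3: +4 fires, +4 burnt (F count now 4)
Step 4: +5 fires, +4 burnt (F count now 5)
Step 5: +3 fires, +5 burnt (F count now 3)
Step 6: +2 fires, +3 burnt (F count now 2)
Step 7: +0 fires, +2 burnt (F count now 0)
Fire out after step 7
Initially T: 22, now '.': 29
Total burnt (originally-T cells now '.'): 21

Answer: 21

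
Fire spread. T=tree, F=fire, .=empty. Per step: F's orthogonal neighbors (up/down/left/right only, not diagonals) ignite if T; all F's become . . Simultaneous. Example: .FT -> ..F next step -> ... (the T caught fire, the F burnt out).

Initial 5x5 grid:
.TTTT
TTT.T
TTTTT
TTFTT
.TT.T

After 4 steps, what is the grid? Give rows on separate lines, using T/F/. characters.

Step 1: 4 trees catch fire, 1 burn out
  .TTTT
  TTT.T
  TTFTT
  TF.FT
  .TF.T
Step 2: 6 trees catch fire, 4 burn out
  .TTTT
  TTF.T
  TF.FT
  F...F
  .F..T
Step 3: 5 trees catch fire, 6 burn out
  .TFTT
  TF..T
  F...F
  .....
  ....F
Step 4: 4 trees catch fire, 5 burn out
  .F.FT
  F...F
  .....
  .....
  .....

.F.FT
F...F
.....
.....
.....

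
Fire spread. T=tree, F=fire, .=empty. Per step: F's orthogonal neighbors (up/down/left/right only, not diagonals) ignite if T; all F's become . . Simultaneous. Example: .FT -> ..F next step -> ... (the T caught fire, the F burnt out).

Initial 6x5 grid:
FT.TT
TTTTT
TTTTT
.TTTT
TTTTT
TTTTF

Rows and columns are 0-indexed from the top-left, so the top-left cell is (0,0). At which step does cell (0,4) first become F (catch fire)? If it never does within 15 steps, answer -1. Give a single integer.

Step 1: cell (0,4)='T' (+4 fires, +2 burnt)
Step 2: cell (0,4)='T' (+5 fires, +4 burnt)
Step 3: cell (0,4)='T' (+6 fires, +5 burnt)
Step 4: cell (0,4)='T' (+8 fires, +6 burnt)
Step 5: cell (0,4)='F' (+3 fires, +8 burnt)
  -> target ignites at step 5
Step 6: cell (0,4)='.' (+0 fires, +3 burnt)
  fire out at step 6

5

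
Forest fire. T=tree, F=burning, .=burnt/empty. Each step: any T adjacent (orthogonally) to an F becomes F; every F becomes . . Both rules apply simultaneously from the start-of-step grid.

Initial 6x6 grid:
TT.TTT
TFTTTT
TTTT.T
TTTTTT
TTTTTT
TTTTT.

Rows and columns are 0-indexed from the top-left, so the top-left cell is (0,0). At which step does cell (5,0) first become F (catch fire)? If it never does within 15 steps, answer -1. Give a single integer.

Step 1: cell (5,0)='T' (+4 fires, +1 burnt)
Step 2: cell (5,0)='T' (+5 fires, +4 burnt)
Step 3: cell (5,0)='T' (+6 fires, +5 burnt)
Step 4: cell (5,0)='T' (+6 fires, +6 burnt)
Step 5: cell (5,0)='F' (+6 fires, +6 burnt)
  -> target ignites at step 5
Step 6: cell (5,0)='.' (+3 fires, +6 burnt)
Step 7: cell (5,0)='.' (+2 fires, +3 burnt)
Step 8: cell (5,0)='.' (+0 fires, +2 burnt)
  fire out at step 8

5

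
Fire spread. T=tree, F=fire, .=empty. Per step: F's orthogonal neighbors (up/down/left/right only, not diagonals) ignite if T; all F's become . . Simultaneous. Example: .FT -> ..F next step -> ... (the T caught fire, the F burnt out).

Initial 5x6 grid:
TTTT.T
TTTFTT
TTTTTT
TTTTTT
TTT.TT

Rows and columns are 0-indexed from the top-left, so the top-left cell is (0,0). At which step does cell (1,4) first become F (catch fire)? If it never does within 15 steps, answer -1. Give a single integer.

Step 1: cell (1,4)='F' (+4 fires, +1 burnt)
  -> target ignites at step 1
Step 2: cell (1,4)='.' (+6 fires, +4 burnt)
Step 3: cell (1,4)='.' (+7 fires, +6 burnt)
Step 4: cell (1,4)='.' (+6 fires, +7 burnt)
Step 5: cell (1,4)='.' (+3 fires, +6 burnt)
Step 6: cell (1,4)='.' (+1 fires, +3 burnt)
Step 7: cell (1,4)='.' (+0 fires, +1 burnt)
  fire out at step 7

1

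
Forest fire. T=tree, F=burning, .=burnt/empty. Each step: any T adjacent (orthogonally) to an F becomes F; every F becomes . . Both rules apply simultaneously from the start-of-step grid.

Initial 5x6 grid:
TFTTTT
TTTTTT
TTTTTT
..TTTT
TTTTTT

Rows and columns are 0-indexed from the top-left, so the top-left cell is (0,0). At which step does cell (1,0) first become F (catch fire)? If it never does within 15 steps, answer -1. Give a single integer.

Step 1: cell (1,0)='T' (+3 fires, +1 burnt)
Step 2: cell (1,0)='F' (+4 fires, +3 burnt)
  -> target ignites at step 2
Step 3: cell (1,0)='.' (+4 fires, +4 burnt)
Step 4: cell (1,0)='.' (+4 fires, +4 burnt)
Step 5: cell (1,0)='.' (+4 fires, +4 burnt)
Step 6: cell (1,0)='.' (+4 fires, +4 burnt)
Step 7: cell (1,0)='.' (+3 fires, +4 burnt)
Step 8: cell (1,0)='.' (+1 fires, +3 burnt)
Step 9: cell (1,0)='.' (+0 fires, +1 burnt)
  fire out at step 9

2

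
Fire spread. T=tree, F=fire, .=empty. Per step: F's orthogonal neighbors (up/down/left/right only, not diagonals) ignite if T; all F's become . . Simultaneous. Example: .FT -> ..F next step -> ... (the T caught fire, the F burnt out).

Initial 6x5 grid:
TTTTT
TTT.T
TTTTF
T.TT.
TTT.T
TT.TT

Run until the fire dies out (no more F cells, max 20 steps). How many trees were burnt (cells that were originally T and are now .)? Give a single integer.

Step 1: +2 fires, +1 burnt (F count now 2)
Step 2: +3 fires, +2 burnt (F count now 3)
Step 3: +4 fires, +3 burnt (F count now 4)
Step 4: +4 fires, +4 burnt (F count now 4)
Step 5: +4 fires, +4 burnt (F count now 4)
Step 6: +3 fires, +4 burnt (F count now 3)
Step 7: +1 fires, +3 burnt (F count now 1)
Step 8: +0 fires, +1 burnt (F count now 0)
Fire out after step 8
Initially T: 24, now '.': 27
Total burnt (originally-T cells now '.'): 21

Answer: 21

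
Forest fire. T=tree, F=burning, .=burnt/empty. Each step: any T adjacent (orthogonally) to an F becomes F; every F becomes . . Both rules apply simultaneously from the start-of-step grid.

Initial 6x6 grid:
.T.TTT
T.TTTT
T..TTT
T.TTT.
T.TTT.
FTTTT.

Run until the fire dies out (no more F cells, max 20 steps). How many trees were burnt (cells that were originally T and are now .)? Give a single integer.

Answer: 24

Derivation:
Step 1: +2 fires, +1 burnt (F count now 2)
Step 2: +2 fires, +2 burnt (F count now 2)
Step 3: +3 fires, +2 burnt (F count now 3)
Step 4: +4 fires, +3 burnt (F count now 4)
Step 5: +2 fires, +4 burnt (F count now 2)
Step 6: +2 fires, +2 burnt (F count now 2)
Step 7: +2 fires, +2 burnt (F count now 2)
Step 8: +4 fires, +2 burnt (F count now 4)
Step 9: +2 fires, +4 burnt (F count now 2)
Step 10: +1 fires, +2 burnt (F count now 1)
Step 11: +0 fires, +1 burnt (F count now 0)
Fire out after step 11
Initially T: 25, now '.': 35
Total burnt (originally-T cells now '.'): 24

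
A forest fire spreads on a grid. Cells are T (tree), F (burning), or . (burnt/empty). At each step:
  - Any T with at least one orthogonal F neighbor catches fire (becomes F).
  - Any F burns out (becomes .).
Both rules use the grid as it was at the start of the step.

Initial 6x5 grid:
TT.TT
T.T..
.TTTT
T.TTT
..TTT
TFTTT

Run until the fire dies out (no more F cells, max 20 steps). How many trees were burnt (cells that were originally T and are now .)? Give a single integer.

Answer: 15

Derivation:
Step 1: +2 fires, +1 burnt (F count now 2)
Step 2: +2 fires, +2 burnt (F count now 2)
Step 3: +3 fires, +2 burnt (F count now 3)
Step 4: +3 fires, +3 burnt (F count now 3)
Step 5: +4 fires, +3 burnt (F count now 4)
Step 6: +1 fires, +4 burnt (F count now 1)
Step 7: +0 fires, +1 burnt (F count now 0)
Fire out after step 7
Initially T: 21, now '.': 24
Total burnt (originally-T cells now '.'): 15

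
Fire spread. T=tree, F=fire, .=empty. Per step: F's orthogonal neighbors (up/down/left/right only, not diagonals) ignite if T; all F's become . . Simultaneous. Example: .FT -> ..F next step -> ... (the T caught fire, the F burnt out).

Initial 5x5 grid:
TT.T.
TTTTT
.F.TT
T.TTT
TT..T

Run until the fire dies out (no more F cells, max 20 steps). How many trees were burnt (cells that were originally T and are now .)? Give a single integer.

Step 1: +1 fires, +1 burnt (F count now 1)
Step 2: +3 fires, +1 burnt (F count now 3)
Step 3: +2 fires, +3 burnt (F count now 2)
Step 4: +3 fires, +2 burnt (F count now 3)
Step 5: +2 fires, +3 burnt (F count now 2)
Step 6: +2 fires, +2 burnt (F count now 2)
Step 7: +1 fires, +2 burnt (F count now 1)
Step 8: +0 fires, +1 burnt (F count now 0)
Fire out after step 8
Initially T: 17, now '.': 22
Total burnt (originally-T cells now '.'): 14

Answer: 14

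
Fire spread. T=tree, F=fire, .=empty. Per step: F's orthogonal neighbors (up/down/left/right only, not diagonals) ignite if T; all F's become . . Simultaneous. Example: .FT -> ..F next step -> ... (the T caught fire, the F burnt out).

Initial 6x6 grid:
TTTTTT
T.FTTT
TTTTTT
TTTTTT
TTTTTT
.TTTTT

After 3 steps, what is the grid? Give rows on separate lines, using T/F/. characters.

Step 1: 3 trees catch fire, 1 burn out
  TTFTTT
  T..FTT
  TTFTTT
  TTTTTT
  TTTTTT
  .TTTTT
Step 2: 6 trees catch fire, 3 burn out
  TF.FTT
  T...FT
  TF.FTT
  TTFTTT
  TTTTTT
  .TTTTT
Step 3: 8 trees catch fire, 6 burn out
  F...FT
  T....F
  F...FT
  TF.FTT
  TTFTTT
  .TTTTT

F...FT
T....F
F...FT
TF.FTT
TTFTTT
.TTTTT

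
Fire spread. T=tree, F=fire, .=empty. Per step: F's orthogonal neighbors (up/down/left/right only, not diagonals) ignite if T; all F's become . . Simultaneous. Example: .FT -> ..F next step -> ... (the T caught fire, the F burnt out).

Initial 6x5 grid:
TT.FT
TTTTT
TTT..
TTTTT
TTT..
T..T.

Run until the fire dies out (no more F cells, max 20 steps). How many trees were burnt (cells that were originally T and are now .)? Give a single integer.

Answer: 20

Derivation:
Step 1: +2 fires, +1 burnt (F count now 2)
Step 2: +2 fires, +2 burnt (F count now 2)
Step 3: +2 fires, +2 burnt (F count now 2)
Step 4: +4 fires, +2 burnt (F count now 4)
Step 5: +5 fires, +4 burnt (F count now 5)
Step 6: +3 fires, +5 burnt (F count now 3)
Step 7: +1 fires, +3 burnt (F count now 1)
Step 8: +1 fires, +1 burnt (F count now 1)
Step 9: +0 fires, +1 burnt (F count now 0)
Fire out after step 9
Initially T: 21, now '.': 29
Total burnt (originally-T cells now '.'): 20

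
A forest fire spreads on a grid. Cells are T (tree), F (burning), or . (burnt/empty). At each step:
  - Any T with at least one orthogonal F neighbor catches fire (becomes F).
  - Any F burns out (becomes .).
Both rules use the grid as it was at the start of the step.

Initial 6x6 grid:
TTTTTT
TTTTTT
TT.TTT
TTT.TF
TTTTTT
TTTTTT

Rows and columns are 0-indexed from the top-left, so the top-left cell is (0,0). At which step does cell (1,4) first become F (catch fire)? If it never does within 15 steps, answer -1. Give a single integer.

Step 1: cell (1,4)='T' (+3 fires, +1 burnt)
Step 2: cell (1,4)='T' (+4 fires, +3 burnt)
Step 3: cell (1,4)='F' (+5 fires, +4 burnt)
  -> target ignites at step 3
Step 4: cell (1,4)='.' (+4 fires, +5 burnt)
Step 5: cell (1,4)='.' (+5 fires, +4 burnt)
Step 6: cell (1,4)='.' (+5 fires, +5 burnt)
Step 7: cell (1,4)='.' (+5 fires, +5 burnt)
Step 8: cell (1,4)='.' (+2 fires, +5 burnt)
Step 9: cell (1,4)='.' (+0 fires, +2 burnt)
  fire out at step 9

3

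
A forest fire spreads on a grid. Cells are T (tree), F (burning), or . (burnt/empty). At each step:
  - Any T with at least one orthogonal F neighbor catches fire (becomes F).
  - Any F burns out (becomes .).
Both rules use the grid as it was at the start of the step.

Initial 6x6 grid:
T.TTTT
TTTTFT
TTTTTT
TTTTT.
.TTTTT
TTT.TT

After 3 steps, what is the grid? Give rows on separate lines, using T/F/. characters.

Step 1: 4 trees catch fire, 1 burn out
  T.TTFT
  TTTF.F
  TTTTFT
  TTTTT.
  .TTTTT
  TTT.TT
Step 2: 6 trees catch fire, 4 burn out
  T.TF.F
  TTF...
  TTTF.F
  TTTTF.
  .TTTTT
  TTT.TT
Step 3: 5 trees catch fire, 6 burn out
  T.F...
  TF....
  TTF...
  TTTF..
  .TTTFT
  TTT.TT

T.F...
TF....
TTF...
TTTF..
.TTTFT
TTT.TT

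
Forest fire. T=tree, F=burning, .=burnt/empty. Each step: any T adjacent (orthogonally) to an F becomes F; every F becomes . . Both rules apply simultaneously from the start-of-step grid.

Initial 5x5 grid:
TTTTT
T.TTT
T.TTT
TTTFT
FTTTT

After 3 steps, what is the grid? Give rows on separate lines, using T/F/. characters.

Step 1: 6 trees catch fire, 2 burn out
  TTTTT
  T.TTT
  T.TFT
  FTF.F
  .FTFT
Step 2: 7 trees catch fire, 6 burn out
  TTTTT
  T.TFT
  F.F.F
  .F...
  ..F.F
Step 3: 4 trees catch fire, 7 burn out
  TTTFT
  F.F.F
  .....
  .....
  .....

TTTFT
F.F.F
.....
.....
.....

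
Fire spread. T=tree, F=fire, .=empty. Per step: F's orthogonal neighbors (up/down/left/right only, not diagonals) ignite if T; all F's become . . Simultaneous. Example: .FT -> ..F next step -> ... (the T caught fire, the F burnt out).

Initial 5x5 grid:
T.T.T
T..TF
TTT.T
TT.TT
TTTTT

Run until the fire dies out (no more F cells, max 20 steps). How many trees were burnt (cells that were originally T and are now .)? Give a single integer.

Answer: 17

Derivation:
Step 1: +3 fires, +1 burnt (F count now 3)
Step 2: +1 fires, +3 burnt (F count now 1)
Step 3: +2 fires, +1 burnt (F count now 2)
Step 4: +1 fires, +2 burnt (F count now 1)
Step 5: +1 fires, +1 burnt (F count now 1)
Step 6: +1 fires, +1 burnt (F count now 1)
Step 7: +2 fires, +1 burnt (F count now 2)
Step 8: +2 fires, +2 burnt (F count now 2)
Step 9: +2 fires, +2 burnt (F count now 2)
Step 10: +1 fires, +2 burnt (F count now 1)
Step 11: +1 fires, +1 burnt (F count now 1)
Step 12: +0 fires, +1 burnt (F count now 0)
Fire out after step 12
Initially T: 18, now '.': 24
Total burnt (originally-T cells now '.'): 17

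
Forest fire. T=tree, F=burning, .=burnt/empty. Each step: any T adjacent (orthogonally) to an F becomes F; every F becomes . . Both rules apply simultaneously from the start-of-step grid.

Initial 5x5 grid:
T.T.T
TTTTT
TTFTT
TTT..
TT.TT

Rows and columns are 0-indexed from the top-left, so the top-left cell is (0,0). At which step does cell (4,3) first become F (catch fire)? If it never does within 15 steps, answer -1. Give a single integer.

Step 1: cell (4,3)='T' (+4 fires, +1 burnt)
Step 2: cell (4,3)='T' (+6 fires, +4 burnt)
Step 3: cell (4,3)='T' (+4 fires, +6 burnt)
Step 4: cell (4,3)='T' (+3 fires, +4 burnt)
Step 5: cell (4,3)='T' (+0 fires, +3 burnt)
  fire out at step 5
Target never catches fire within 15 steps

-1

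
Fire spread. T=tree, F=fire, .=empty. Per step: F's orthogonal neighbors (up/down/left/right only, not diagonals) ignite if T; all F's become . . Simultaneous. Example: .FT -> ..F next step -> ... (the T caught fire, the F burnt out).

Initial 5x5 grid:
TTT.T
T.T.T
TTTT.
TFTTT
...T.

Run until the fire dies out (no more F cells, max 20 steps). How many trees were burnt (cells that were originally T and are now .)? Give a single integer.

Answer: 14

Derivation:
Step 1: +3 fires, +1 burnt (F count now 3)
Step 2: +3 fires, +3 burnt (F count now 3)
Step 3: +5 fires, +3 burnt (F count now 5)
Step 4: +2 fires, +5 burnt (F count now 2)
Step 5: +1 fires, +2 burnt (F count now 1)
Step 6: +0 fires, +1 burnt (F count now 0)
Fire out after step 6
Initially T: 16, now '.': 23
Total burnt (originally-T cells now '.'): 14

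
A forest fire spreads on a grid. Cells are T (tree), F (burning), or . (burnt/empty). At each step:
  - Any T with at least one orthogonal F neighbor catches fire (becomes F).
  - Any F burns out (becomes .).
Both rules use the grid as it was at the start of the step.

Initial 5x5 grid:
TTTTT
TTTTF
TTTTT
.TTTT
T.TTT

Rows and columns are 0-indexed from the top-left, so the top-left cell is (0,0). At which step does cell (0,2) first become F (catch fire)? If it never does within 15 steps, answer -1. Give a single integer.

Step 1: cell (0,2)='T' (+3 fires, +1 burnt)
Step 2: cell (0,2)='T' (+4 fires, +3 burnt)
Step 3: cell (0,2)='F' (+5 fires, +4 burnt)
  -> target ignites at step 3
Step 4: cell (0,2)='.' (+5 fires, +5 burnt)
Step 5: cell (0,2)='.' (+4 fires, +5 burnt)
Step 6: cell (0,2)='.' (+0 fires, +4 burnt)
  fire out at step 6

3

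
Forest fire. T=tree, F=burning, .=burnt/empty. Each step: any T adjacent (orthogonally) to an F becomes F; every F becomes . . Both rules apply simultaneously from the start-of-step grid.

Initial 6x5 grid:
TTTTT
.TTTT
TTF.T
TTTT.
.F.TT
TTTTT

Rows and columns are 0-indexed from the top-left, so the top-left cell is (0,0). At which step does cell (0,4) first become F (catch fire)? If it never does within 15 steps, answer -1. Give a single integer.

Step 1: cell (0,4)='T' (+5 fires, +2 burnt)
Step 2: cell (0,4)='T' (+8 fires, +5 burnt)
Step 3: cell (0,4)='T' (+5 fires, +8 burnt)
Step 4: cell (0,4)='F' (+5 fires, +5 burnt)
  -> target ignites at step 4
Step 5: cell (0,4)='.' (+0 fires, +5 burnt)
  fire out at step 5

4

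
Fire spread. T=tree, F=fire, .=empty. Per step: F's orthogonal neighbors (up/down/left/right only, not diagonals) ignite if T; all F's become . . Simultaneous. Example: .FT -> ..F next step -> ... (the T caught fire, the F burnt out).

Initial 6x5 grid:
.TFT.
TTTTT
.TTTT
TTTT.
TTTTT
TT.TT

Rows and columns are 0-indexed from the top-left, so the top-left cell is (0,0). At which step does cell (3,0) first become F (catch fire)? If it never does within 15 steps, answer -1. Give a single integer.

Step 1: cell (3,0)='T' (+3 fires, +1 burnt)
Step 2: cell (3,0)='T' (+3 fires, +3 burnt)
Step 3: cell (3,0)='T' (+5 fires, +3 burnt)
Step 4: cell (3,0)='T' (+4 fires, +5 burnt)
Step 5: cell (3,0)='F' (+3 fires, +4 burnt)
  -> target ignites at step 5
Step 6: cell (3,0)='.' (+4 fires, +3 burnt)
Step 7: cell (3,0)='.' (+2 fires, +4 burnt)
Step 8: cell (3,0)='.' (+0 fires, +2 burnt)
  fire out at step 8

5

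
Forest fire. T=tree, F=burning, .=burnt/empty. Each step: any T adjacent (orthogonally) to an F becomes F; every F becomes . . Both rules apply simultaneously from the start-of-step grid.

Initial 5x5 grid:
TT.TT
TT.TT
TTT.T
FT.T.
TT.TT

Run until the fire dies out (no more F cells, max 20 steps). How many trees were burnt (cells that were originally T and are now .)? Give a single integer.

Answer: 10

Derivation:
Step 1: +3 fires, +1 burnt (F count now 3)
Step 2: +3 fires, +3 burnt (F count now 3)
Step 3: +3 fires, +3 burnt (F count now 3)
Step 4: +1 fires, +3 burnt (F count now 1)
Step 5: +0 fires, +1 burnt (F count now 0)
Fire out after step 5
Initially T: 18, now '.': 17
Total burnt (originally-T cells now '.'): 10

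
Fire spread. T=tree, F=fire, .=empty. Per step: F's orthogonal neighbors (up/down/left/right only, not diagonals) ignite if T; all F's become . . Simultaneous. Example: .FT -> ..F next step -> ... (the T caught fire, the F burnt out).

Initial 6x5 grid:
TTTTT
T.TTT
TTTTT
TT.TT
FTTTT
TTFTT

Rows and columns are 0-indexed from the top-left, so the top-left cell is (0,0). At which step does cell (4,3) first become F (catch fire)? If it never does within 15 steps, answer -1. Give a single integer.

Step 1: cell (4,3)='T' (+6 fires, +2 burnt)
Step 2: cell (4,3)='F' (+4 fires, +6 burnt)
  -> target ignites at step 2
Step 3: cell (4,3)='.' (+4 fires, +4 burnt)
Step 4: cell (4,3)='.' (+4 fires, +4 burnt)
Step 5: cell (4,3)='.' (+4 fires, +4 burnt)
Step 6: cell (4,3)='.' (+3 fires, +4 burnt)
Step 7: cell (4,3)='.' (+1 fires, +3 burnt)
Step 8: cell (4,3)='.' (+0 fires, +1 burnt)
  fire out at step 8

2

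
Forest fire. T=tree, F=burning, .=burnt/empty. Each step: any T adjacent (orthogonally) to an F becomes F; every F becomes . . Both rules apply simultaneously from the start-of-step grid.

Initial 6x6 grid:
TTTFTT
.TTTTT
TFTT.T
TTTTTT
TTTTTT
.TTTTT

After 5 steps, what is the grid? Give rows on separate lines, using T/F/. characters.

Step 1: 7 trees catch fire, 2 burn out
  TTF.FT
  .FTFTT
  F.FT.T
  TFTTTT
  TTTTTT
  .TTTTT
Step 2: 8 trees catch fire, 7 burn out
  TF...F
  ..F.FT
  ...F.T
  F.FTTT
  TFTTTT
  .TTTTT
Step 3: 6 trees catch fire, 8 burn out
  F.....
  .....F
  .....T
  ...FTT
  F.FTTT
  .FTTTT
Step 4: 4 trees catch fire, 6 burn out
  ......
  ......
  .....F
  ....FT
  ...FTT
  ..FTTT
Step 5: 3 trees catch fire, 4 burn out
  ......
  ......
  ......
  .....F
  ....FT
  ...FTT

......
......
......
.....F
....FT
...FTT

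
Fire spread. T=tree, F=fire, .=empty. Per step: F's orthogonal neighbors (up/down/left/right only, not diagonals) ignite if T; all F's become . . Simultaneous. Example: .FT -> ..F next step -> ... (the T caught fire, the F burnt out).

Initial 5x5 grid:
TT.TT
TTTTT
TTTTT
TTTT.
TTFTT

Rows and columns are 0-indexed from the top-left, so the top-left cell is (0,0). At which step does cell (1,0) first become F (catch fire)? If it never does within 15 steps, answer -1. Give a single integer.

Step 1: cell (1,0)='T' (+3 fires, +1 burnt)
Step 2: cell (1,0)='T' (+5 fires, +3 burnt)
Step 3: cell (1,0)='T' (+4 fires, +5 burnt)
Step 4: cell (1,0)='T' (+4 fires, +4 burnt)
Step 5: cell (1,0)='F' (+4 fires, +4 burnt)
  -> target ignites at step 5
Step 6: cell (1,0)='.' (+2 fires, +4 burnt)
Step 7: cell (1,0)='.' (+0 fires, +2 burnt)
  fire out at step 7

5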